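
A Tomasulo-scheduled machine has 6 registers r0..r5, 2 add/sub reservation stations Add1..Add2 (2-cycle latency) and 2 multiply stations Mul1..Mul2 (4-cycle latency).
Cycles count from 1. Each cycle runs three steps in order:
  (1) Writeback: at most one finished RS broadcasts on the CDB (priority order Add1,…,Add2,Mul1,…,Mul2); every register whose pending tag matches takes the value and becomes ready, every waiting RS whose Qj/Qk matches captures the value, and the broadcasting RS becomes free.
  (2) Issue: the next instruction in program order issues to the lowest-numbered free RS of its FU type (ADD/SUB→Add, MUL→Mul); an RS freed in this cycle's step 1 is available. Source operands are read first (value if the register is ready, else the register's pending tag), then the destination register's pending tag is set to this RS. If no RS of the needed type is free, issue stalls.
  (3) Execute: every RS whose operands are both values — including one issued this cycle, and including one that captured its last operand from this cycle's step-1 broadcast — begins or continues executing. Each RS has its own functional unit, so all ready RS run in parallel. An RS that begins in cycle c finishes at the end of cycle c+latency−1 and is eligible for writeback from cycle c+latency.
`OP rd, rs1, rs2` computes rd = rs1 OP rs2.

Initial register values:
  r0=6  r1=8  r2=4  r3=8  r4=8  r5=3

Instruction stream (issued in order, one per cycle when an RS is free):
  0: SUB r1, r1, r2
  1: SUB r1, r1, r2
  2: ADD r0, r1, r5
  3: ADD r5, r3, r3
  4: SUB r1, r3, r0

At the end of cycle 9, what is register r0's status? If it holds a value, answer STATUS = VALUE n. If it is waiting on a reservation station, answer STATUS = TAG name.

STATUS = VALUE 3

cycle 1: issue SUB r1<-Add1 // r0:6,r1:Add1,r2:4,r3:8,r4:8,r5:3
cycle 2: issue SUB r1<-Add2 // r0:6,r1:Add2,r2:4,r3:8,r4:8,r5:3
cycle 3: CDB Add1=4; issue ADD r0<-Add1 // r0:Add1,r1:Add2,r2:4,r3:8,r4:8,r5:3
cycle 4: stall // r0:Add1,r1:Add2,r2:4,r3:8,r4:8,r5:3
cycle 5: CDB Add2=0; issue ADD r5<-Add2 // r0:Add1,r1:0,r2:4,r3:8,r4:8,r5:Add2
cycle 6: stall // r0:Add1,r1:0,r2:4,r3:8,r4:8,r5:Add2
cycle 7: CDB Add1=3; issue SUB r1<-Add1 // r0:3,r1:Add1,r2:4,r3:8,r4:8,r5:Add2
cycle 8: CDB Add2=16 // r0:3,r1:Add1,r2:4,r3:8,r4:8,r5:16
cycle 9: CDB Add1=5 // r0:3,r1:5,r2:4,r3:8,r4:8,r5:16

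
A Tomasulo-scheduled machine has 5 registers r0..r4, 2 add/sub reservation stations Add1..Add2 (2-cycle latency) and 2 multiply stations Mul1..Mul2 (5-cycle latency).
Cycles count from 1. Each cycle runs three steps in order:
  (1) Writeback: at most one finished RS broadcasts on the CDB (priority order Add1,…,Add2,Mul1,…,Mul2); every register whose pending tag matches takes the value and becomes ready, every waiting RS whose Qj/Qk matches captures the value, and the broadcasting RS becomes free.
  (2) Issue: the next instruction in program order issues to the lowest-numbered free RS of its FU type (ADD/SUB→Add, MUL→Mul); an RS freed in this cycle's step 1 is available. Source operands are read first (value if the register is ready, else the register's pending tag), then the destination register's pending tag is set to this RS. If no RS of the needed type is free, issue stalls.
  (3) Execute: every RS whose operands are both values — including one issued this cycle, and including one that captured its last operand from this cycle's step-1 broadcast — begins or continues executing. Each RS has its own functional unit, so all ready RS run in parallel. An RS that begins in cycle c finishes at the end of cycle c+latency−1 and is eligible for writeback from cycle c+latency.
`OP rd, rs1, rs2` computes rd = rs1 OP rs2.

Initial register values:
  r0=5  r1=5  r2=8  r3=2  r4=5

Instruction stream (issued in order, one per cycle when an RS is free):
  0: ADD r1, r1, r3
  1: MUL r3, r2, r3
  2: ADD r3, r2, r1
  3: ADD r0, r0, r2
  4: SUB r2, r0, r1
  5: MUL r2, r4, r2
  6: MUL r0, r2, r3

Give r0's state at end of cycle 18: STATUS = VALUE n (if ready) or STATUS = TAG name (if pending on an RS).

cycle 1: issue ADD r1<-Add1 // r0:5,r1:Add1,r2:8,r3:2,r4:5
cycle 2: issue MUL r3<-Mul1 // r0:5,r1:Add1,r2:8,r3:Mul1,r4:5
cycle 3: CDB Add1=7; issue ADD r3<-Add1 // r0:5,r1:7,r2:8,r3:Add1,r4:5
cycle 4: issue ADD r0<-Add2 // r0:Add2,r1:7,r2:8,r3:Add1,r4:5
cycle 5: CDB Add1=15; issue SUB r2<-Add1 // r0:Add2,r1:7,r2:Add1,r3:15,r4:5
cycle 6: CDB Add2=13; issue MUL r2<-Mul2 // r0:13,r1:7,r2:Mul2,r3:15,r4:5
cycle 7: CDB Mul1=16; issue MUL r0<-Mul1 // r0:Mul1,r1:7,r2:Mul2,r3:15,r4:5
cycle 8: CDB Add1=6 // r0:Mul1,r1:7,r2:Mul2,r3:15,r4:5
cycle 9: - // r0:Mul1,r1:7,r2:Mul2,r3:15,r4:5
cycle 10: - // r0:Mul1,r1:7,r2:Mul2,r3:15,r4:5
cycle 11: - // r0:Mul1,r1:7,r2:Mul2,r3:15,r4:5
cycle 12: - // r0:Mul1,r1:7,r2:Mul2,r3:15,r4:5
cycle 13: CDB Mul2=30 // r0:Mul1,r1:7,r2:30,r3:15,r4:5
cycle 14: - // r0:Mul1,r1:7,r2:30,r3:15,r4:5
cycle 15: - // r0:Mul1,r1:7,r2:30,r3:15,r4:5
cycle 16: - // r0:Mul1,r1:7,r2:30,r3:15,r4:5
cycle 17: - // r0:Mul1,r1:7,r2:30,r3:15,r4:5
cycle 18: CDB Mul1=450 // r0:450,r1:7,r2:30,r3:15,r4:5

STATUS = VALUE 450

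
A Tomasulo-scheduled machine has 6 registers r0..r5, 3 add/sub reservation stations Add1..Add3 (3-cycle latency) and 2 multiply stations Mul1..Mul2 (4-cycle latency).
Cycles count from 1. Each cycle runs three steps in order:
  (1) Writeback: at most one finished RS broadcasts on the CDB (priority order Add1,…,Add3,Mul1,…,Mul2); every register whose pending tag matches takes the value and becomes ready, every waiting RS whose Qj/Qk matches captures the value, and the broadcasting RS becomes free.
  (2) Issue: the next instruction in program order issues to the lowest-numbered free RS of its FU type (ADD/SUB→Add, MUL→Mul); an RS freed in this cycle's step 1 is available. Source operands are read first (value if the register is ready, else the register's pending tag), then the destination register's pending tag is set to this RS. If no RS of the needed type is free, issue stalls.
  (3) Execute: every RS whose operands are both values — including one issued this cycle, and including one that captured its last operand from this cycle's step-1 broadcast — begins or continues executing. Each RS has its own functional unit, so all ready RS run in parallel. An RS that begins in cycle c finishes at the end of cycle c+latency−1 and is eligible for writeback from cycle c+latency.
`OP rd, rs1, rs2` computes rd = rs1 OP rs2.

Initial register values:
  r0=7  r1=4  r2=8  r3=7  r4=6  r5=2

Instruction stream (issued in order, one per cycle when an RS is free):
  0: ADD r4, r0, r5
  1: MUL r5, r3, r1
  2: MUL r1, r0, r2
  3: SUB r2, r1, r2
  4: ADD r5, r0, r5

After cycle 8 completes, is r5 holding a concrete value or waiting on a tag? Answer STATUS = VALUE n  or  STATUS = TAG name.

STATUS = TAG Add2

cycle 1: issue ADD r4<-Add1 // r0:7,r1:4,r2:8,r3:7,r4:Add1,r5:2
cycle 2: issue MUL r5<-Mul1 // r0:7,r1:4,r2:8,r3:7,r4:Add1,r5:Mul1
cycle 3: issue MUL r1<-Mul2 // r0:7,r1:Mul2,r2:8,r3:7,r4:Add1,r5:Mul1
cycle 4: CDB Add1=9; issue SUB r2<-Add1 // r0:7,r1:Mul2,r2:Add1,r3:7,r4:9,r5:Mul1
cycle 5: issue ADD r5<-Add2 // r0:7,r1:Mul2,r2:Add1,r3:7,r4:9,r5:Add2
cycle 6: CDB Mul1=28 // r0:7,r1:Mul2,r2:Add1,r3:7,r4:9,r5:Add2
cycle 7: CDB Mul2=56 // r0:7,r1:56,r2:Add1,r3:7,r4:9,r5:Add2
cycle 8: - // r0:7,r1:56,r2:Add1,r3:7,r4:9,r5:Add2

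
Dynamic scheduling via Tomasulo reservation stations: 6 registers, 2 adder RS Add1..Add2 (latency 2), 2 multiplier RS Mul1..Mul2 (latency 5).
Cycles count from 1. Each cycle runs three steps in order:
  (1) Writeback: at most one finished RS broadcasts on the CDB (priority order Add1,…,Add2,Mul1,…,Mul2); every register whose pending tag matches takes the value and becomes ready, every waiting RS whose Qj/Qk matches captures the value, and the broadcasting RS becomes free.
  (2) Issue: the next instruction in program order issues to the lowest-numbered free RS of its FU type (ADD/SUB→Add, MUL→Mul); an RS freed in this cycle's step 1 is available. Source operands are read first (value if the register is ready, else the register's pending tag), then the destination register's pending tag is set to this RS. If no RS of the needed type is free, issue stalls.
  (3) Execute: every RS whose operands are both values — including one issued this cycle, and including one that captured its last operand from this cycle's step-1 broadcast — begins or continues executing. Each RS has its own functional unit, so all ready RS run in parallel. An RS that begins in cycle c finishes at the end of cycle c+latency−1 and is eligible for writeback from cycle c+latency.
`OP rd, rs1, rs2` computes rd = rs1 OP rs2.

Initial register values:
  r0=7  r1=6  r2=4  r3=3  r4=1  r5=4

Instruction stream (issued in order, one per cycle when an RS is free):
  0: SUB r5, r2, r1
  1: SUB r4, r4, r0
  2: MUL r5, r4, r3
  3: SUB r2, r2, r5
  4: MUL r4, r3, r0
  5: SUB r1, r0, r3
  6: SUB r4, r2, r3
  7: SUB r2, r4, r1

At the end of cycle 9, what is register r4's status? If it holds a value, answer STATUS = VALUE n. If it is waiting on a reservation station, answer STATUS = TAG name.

STATUS = TAG Add2

c1: issue SUB r5<-Add1 | r0:7,r1:6,r2:4,r3:3,r4:1,r5:Add1
c2: issue SUB r4<-Add2 | r0:7,r1:6,r2:4,r3:3,r4:Add2,r5:Add1
c3: CDB Add1=-2; issue MUL r5<-Mul1 | r0:7,r1:6,r2:4,r3:3,r4:Add2,r5:Mul1
c4: CDB Add2=-6; issue SUB r2<-Add1 | r0:7,r1:6,r2:Add1,r3:3,r4:-6,r5:Mul1
c5: issue MUL r4<-Mul2 | r0:7,r1:6,r2:Add1,r3:3,r4:Mul2,r5:Mul1
c6: issue SUB r1<-Add2 | r0:7,r1:Add2,r2:Add1,r3:3,r4:Mul2,r5:Mul1
c7: stall | r0:7,r1:Add2,r2:Add1,r3:3,r4:Mul2,r5:Mul1
c8: CDB Add2=4; issue SUB r4<-Add2 | r0:7,r1:4,r2:Add1,r3:3,r4:Add2,r5:Mul1
c9: CDB Mul1=-18; stall | r0:7,r1:4,r2:Add1,r3:3,r4:Add2,r5:-18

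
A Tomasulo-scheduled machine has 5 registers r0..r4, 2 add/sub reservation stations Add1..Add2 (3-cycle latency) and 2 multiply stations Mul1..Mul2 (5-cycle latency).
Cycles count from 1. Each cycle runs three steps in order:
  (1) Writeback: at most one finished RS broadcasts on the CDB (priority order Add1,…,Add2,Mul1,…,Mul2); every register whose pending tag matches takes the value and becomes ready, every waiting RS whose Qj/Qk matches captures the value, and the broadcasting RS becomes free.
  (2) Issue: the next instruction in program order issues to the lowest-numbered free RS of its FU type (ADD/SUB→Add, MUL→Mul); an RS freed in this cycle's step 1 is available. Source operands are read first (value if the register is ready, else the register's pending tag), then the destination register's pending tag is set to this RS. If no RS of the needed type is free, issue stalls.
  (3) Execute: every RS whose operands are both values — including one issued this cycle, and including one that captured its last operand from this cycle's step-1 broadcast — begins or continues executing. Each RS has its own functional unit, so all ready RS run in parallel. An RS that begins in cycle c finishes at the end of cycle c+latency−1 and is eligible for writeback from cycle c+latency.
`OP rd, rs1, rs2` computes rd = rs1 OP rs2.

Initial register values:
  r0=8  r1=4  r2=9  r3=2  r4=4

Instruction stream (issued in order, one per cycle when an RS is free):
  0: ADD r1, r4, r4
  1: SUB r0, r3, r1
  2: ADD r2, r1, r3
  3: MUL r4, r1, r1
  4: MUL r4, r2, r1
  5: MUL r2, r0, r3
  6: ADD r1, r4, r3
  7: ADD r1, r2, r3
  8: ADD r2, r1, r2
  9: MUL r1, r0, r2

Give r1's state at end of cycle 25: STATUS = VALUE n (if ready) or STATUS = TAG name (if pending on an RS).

cycle 1: issue ADD r1<-Add1 // r0:8,r1:Add1,r2:9,r3:2,r4:4
cycle 2: issue SUB r0<-Add2 // r0:Add2,r1:Add1,r2:9,r3:2,r4:4
cycle 3: stall // r0:Add2,r1:Add1,r2:9,r3:2,r4:4
cycle 4: CDB Add1=8; issue ADD r2<-Add1 // r0:Add2,r1:8,r2:Add1,r3:2,r4:4
cycle 5: issue MUL r4<-Mul1 // r0:Add2,r1:8,r2:Add1,r3:2,r4:Mul1
cycle 6: issue MUL r4<-Mul2 // r0:Add2,r1:8,r2:Add1,r3:2,r4:Mul2
cycle 7: CDB Add1=10; stall // r0:Add2,r1:8,r2:10,r3:2,r4:Mul2
cycle 8: CDB Add2=-6; stall // r0:-6,r1:8,r2:10,r3:2,r4:Mul2
cycle 9: stall // r0:-6,r1:8,r2:10,r3:2,r4:Mul2
cycle 10: CDB Mul1=64; issue MUL r2<-Mul1 // r0:-6,r1:8,r2:Mul1,r3:2,r4:Mul2
cycle 11: issue ADD r1<-Add1 // r0:-6,r1:Add1,r2:Mul1,r3:2,r4:Mul2
cycle 12: CDB Mul2=80; issue ADD r1<-Add2 // r0:-6,r1:Add2,r2:Mul1,r3:2,r4:80
cycle 13: stall // r0:-6,r1:Add2,r2:Mul1,r3:2,r4:80
cycle 14: stall // r0:-6,r1:Add2,r2:Mul1,r3:2,r4:80
cycle 15: CDB Add1=82; issue ADD r2<-Add1 // r0:-6,r1:Add2,r2:Add1,r3:2,r4:80
cycle 16: CDB Mul1=-12; issue MUL r1<-Mul1 // r0:-6,r1:Mul1,r2:Add1,r3:2,r4:80
cycle 17: - // r0:-6,r1:Mul1,r2:Add1,r3:2,r4:80
cycle 18: - // r0:-6,r1:Mul1,r2:Add1,r3:2,r4:80
cycle 19: CDB Add2=-10 // r0:-6,r1:Mul1,r2:Add1,r3:2,r4:80
cycle 20: - // r0:-6,r1:Mul1,r2:Add1,r3:2,r4:80
cycle 21: - // r0:-6,r1:Mul1,r2:Add1,r3:2,r4:80
cycle 22: CDB Add1=-22 // r0:-6,r1:Mul1,r2:-22,r3:2,r4:80
cycle 23: - // r0:-6,r1:Mul1,r2:-22,r3:2,r4:80
cycle 24: - // r0:-6,r1:Mul1,r2:-22,r3:2,r4:80
cycle 25: - // r0:-6,r1:Mul1,r2:-22,r3:2,r4:80

STATUS = TAG Mul1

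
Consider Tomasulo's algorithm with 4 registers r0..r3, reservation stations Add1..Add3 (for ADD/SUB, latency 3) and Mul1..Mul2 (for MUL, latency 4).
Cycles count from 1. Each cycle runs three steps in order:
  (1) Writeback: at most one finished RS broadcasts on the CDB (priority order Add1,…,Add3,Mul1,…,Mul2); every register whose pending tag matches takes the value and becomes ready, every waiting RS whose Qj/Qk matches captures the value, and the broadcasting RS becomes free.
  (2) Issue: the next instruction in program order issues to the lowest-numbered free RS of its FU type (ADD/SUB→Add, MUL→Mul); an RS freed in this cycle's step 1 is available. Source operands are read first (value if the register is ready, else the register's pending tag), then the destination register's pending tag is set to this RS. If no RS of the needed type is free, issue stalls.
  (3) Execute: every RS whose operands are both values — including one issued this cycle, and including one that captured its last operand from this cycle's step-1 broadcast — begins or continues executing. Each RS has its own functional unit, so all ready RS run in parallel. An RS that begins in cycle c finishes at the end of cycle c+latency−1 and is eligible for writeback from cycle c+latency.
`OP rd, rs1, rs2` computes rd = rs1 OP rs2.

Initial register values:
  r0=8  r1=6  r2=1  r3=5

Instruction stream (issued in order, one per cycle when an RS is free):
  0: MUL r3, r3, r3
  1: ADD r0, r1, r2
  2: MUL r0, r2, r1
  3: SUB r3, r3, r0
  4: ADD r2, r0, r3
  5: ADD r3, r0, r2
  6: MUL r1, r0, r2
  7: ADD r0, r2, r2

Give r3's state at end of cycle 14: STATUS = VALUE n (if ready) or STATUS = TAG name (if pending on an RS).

STATUS = TAG Add3

cycle 1: issue MUL r3<-Mul1 // r0:8,r1:6,r2:1,r3:Mul1
cycle 2: issue ADD r0<-Add1 // r0:Add1,r1:6,r2:1,r3:Mul1
cycle 3: issue MUL r0<-Mul2 // r0:Mul2,r1:6,r2:1,r3:Mul1
cycle 4: issue SUB r3<-Add2 // r0:Mul2,r1:6,r2:1,r3:Add2
cycle 5: CDB Add1=7; issue ADD r2<-Add1 // r0:Mul2,r1:6,r2:Add1,r3:Add2
cycle 6: CDB Mul1=25; issue ADD r3<-Add3 // r0:Mul2,r1:6,r2:Add1,r3:Add3
cycle 7: CDB Mul2=6; issue MUL r1<-Mul1 // r0:6,r1:Mul1,r2:Add1,r3:Add3
cycle 8: stall // r0:6,r1:Mul1,r2:Add1,r3:Add3
cycle 9: stall // r0:6,r1:Mul1,r2:Add1,r3:Add3
cycle 10: CDB Add2=19; issue ADD r0<-Add2 // r0:Add2,r1:Mul1,r2:Add1,r3:Add3
cycle 11: - // r0:Add2,r1:Mul1,r2:Add1,r3:Add3
cycle 12: - // r0:Add2,r1:Mul1,r2:Add1,r3:Add3
cycle 13: CDB Add1=25 // r0:Add2,r1:Mul1,r2:25,r3:Add3
cycle 14: - // r0:Add2,r1:Mul1,r2:25,r3:Add3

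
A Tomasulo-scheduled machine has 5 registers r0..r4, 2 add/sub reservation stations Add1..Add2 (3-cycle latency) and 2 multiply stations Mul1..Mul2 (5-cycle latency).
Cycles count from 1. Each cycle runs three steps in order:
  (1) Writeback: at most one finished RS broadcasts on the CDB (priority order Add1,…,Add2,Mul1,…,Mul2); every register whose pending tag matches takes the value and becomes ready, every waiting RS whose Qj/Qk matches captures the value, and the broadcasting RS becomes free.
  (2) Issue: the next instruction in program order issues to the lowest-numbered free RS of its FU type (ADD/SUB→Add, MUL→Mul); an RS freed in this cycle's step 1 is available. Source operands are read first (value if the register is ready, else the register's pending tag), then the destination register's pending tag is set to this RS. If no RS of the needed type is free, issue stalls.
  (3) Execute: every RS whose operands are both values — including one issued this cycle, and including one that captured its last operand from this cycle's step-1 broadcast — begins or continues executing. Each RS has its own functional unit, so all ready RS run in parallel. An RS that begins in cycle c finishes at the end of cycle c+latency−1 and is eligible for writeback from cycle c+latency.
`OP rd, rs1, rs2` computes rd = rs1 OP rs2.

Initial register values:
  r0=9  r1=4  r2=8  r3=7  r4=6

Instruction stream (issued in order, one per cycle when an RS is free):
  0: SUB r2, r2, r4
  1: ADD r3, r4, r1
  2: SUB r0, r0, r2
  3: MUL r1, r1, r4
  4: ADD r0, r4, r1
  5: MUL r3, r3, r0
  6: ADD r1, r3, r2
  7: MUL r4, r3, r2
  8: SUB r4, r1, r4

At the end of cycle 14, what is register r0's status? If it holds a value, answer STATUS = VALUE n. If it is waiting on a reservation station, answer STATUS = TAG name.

c1: issue SUB r2<-Add1 | r0:9,r1:4,r2:Add1,r3:7,r4:6
c2: issue ADD r3<-Add2 | r0:9,r1:4,r2:Add1,r3:Add2,r4:6
c3: stall | r0:9,r1:4,r2:Add1,r3:Add2,r4:6
c4: CDB Add1=2; issue SUB r0<-Add1 | r0:Add1,r1:4,r2:2,r3:Add2,r4:6
c5: CDB Add2=10; issue MUL r1<-Mul1 | r0:Add1,r1:Mul1,r2:2,r3:10,r4:6
c6: issue ADD r0<-Add2 | r0:Add2,r1:Mul1,r2:2,r3:10,r4:6
c7: CDB Add1=7; issue MUL r3<-Mul2 | r0:Add2,r1:Mul1,r2:2,r3:Mul2,r4:6
c8: issue ADD r1<-Add1 | r0:Add2,r1:Add1,r2:2,r3:Mul2,r4:6
c9: stall | r0:Add2,r1:Add1,r2:2,r3:Mul2,r4:6
c10: CDB Mul1=24; issue MUL r4<-Mul1 | r0:Add2,r1:Add1,r2:2,r3:Mul2,r4:Mul1
c11: stall | r0:Add2,r1:Add1,r2:2,r3:Mul2,r4:Mul1
c12: stall | r0:Add2,r1:Add1,r2:2,r3:Mul2,r4:Mul1
c13: CDB Add2=30; issue SUB r4<-Add2 | r0:30,r1:Add1,r2:2,r3:Mul2,r4:Add2
c14: - | r0:30,r1:Add1,r2:2,r3:Mul2,r4:Add2

STATUS = VALUE 30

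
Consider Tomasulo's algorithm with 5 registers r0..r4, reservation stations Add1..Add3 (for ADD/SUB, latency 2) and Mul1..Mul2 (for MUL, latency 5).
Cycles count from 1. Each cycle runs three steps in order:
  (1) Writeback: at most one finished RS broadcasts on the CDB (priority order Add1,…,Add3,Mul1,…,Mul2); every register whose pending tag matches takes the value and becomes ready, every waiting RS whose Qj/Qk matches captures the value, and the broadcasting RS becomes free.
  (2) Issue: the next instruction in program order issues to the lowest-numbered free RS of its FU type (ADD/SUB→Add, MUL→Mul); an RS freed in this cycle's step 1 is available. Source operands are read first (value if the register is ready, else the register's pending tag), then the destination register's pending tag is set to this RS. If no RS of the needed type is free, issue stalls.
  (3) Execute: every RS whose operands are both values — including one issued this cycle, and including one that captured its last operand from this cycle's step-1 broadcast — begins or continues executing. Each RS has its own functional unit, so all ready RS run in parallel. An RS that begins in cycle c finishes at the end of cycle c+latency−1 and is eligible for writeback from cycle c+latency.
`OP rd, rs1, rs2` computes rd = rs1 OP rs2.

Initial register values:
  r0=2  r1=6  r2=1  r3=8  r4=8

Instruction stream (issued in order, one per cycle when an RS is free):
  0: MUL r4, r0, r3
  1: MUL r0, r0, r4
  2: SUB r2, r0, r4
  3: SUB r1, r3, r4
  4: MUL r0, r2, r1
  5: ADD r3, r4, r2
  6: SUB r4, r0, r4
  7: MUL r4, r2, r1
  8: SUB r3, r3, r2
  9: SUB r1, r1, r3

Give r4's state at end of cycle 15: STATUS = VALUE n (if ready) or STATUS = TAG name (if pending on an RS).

STATUS = TAG Mul2

cycle 1: issue MUL r4<-Mul1 // r0:2,r1:6,r2:1,r3:8,r4:Mul1
cycle 2: issue MUL r0<-Mul2 // r0:Mul2,r1:6,r2:1,r3:8,r4:Mul1
cycle 3: issue SUB r2<-Add1 // r0:Mul2,r1:6,r2:Add1,r3:8,r4:Mul1
cycle 4: issue SUB r1<-Add2 // r0:Mul2,r1:Add2,r2:Add1,r3:8,r4:Mul1
cycle 5: stall // r0:Mul2,r1:Add2,r2:Add1,r3:8,r4:Mul1
cycle 6: CDB Mul1=16; issue MUL r0<-Mul1 // r0:Mul1,r1:Add2,r2:Add1,r3:8,r4:16
cycle 7: issue ADD r3<-Add3 // r0:Mul1,r1:Add2,r2:Add1,r3:Add3,r4:16
cycle 8: CDB Add2=-8; issue SUB r4<-Add2 // r0:Mul1,r1:-8,r2:Add1,r3:Add3,r4:Add2
cycle 9: stall // r0:Mul1,r1:-8,r2:Add1,r3:Add3,r4:Add2
cycle 10: stall // r0:Mul1,r1:-8,r2:Add1,r3:Add3,r4:Add2
cycle 11: CDB Mul2=32; issue MUL r4<-Mul2 // r0:Mul1,r1:-8,r2:Add1,r3:Add3,r4:Mul2
cycle 12: stall // r0:Mul1,r1:-8,r2:Add1,r3:Add3,r4:Mul2
cycle 13: CDB Add1=16; issue SUB r3<-Add1 // r0:Mul1,r1:-8,r2:16,r3:Add1,r4:Mul2
cycle 14: stall // r0:Mul1,r1:-8,r2:16,r3:Add1,r4:Mul2
cycle 15: CDB Add3=32; issue SUB r1<-Add3 // r0:Mul1,r1:Add3,r2:16,r3:Add1,r4:Mul2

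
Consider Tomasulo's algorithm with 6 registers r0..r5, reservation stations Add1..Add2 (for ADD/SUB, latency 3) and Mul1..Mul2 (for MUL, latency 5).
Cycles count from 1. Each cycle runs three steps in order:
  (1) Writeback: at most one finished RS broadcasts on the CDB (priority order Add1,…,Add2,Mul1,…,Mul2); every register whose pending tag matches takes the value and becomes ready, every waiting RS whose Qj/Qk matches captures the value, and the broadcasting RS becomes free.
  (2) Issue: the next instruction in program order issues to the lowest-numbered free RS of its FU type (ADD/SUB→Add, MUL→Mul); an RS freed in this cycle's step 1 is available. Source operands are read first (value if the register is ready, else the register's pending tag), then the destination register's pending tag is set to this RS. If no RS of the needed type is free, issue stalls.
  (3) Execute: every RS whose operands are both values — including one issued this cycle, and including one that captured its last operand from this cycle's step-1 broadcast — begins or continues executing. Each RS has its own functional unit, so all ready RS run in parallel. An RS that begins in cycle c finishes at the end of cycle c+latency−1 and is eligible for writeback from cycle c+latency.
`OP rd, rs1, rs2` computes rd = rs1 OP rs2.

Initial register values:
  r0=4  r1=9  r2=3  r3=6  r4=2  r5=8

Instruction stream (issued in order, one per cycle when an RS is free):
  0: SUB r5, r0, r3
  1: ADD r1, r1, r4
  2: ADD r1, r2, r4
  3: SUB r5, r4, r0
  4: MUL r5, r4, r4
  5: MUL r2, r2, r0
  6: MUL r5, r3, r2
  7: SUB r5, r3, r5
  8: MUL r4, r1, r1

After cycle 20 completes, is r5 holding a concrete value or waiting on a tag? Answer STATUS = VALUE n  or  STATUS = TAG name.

STATUS = VALUE -66

  c1: issue SUB r5<-Add1  regs: r0:4,r1:9,r2:3,r3:6,r4:2,r5:Add1
  c2: issue ADD r1<-Add2  regs: r0:4,r1:Add2,r2:3,r3:6,r4:2,r5:Add1
  c3: stall  regs: r0:4,r1:Add2,r2:3,r3:6,r4:2,r5:Add1
  c4: CDB Add1=-2; issue ADD r1<-Add1  regs: r0:4,r1:Add1,r2:3,r3:6,r4:2,r5:-2
  c5: CDB Add2=11; issue SUB r5<-Add2  regs: r0:4,r1:Add1,r2:3,r3:6,r4:2,r5:Add2
  c6: issue MUL r5<-Mul1  regs: r0:4,r1:Add1,r2:3,r3:6,r4:2,r5:Mul1
  c7: CDB Add1=5; issue MUL r2<-Mul2  regs: r0:4,r1:5,r2:Mul2,r3:6,r4:2,r5:Mul1
  c8: CDB Add2=-2; stall  regs: r0:4,r1:5,r2:Mul2,r3:6,r4:2,r5:Mul1
  c9: stall  regs: r0:4,r1:5,r2:Mul2,r3:6,r4:2,r5:Mul1
  c10: stall  regs: r0:4,r1:5,r2:Mul2,r3:6,r4:2,r5:Mul1
  c11: CDB Mul1=4; issue MUL r5<-Mul1  regs: r0:4,r1:5,r2:Mul2,r3:6,r4:2,r5:Mul1
  c12: CDB Mul2=12; issue SUB r5<-Add1  regs: r0:4,r1:5,r2:12,r3:6,r4:2,r5:Add1
  c13: issue MUL r4<-Mul2  regs: r0:4,r1:5,r2:12,r3:6,r4:Mul2,r5:Add1
  c14: -  regs: r0:4,r1:5,r2:12,r3:6,r4:Mul2,r5:Add1
  c15: -  regs: r0:4,r1:5,r2:12,r3:6,r4:Mul2,r5:Add1
  c16: -  regs: r0:4,r1:5,r2:12,r3:6,r4:Mul2,r5:Add1
  c17: CDB Mul1=72  regs: r0:4,r1:5,r2:12,r3:6,r4:Mul2,r5:Add1
  c18: CDB Mul2=25  regs: r0:4,r1:5,r2:12,r3:6,r4:25,r5:Add1
  c19: -  regs: r0:4,r1:5,r2:12,r3:6,r4:25,r5:Add1
  c20: CDB Add1=-66  regs: r0:4,r1:5,r2:12,r3:6,r4:25,r5:-66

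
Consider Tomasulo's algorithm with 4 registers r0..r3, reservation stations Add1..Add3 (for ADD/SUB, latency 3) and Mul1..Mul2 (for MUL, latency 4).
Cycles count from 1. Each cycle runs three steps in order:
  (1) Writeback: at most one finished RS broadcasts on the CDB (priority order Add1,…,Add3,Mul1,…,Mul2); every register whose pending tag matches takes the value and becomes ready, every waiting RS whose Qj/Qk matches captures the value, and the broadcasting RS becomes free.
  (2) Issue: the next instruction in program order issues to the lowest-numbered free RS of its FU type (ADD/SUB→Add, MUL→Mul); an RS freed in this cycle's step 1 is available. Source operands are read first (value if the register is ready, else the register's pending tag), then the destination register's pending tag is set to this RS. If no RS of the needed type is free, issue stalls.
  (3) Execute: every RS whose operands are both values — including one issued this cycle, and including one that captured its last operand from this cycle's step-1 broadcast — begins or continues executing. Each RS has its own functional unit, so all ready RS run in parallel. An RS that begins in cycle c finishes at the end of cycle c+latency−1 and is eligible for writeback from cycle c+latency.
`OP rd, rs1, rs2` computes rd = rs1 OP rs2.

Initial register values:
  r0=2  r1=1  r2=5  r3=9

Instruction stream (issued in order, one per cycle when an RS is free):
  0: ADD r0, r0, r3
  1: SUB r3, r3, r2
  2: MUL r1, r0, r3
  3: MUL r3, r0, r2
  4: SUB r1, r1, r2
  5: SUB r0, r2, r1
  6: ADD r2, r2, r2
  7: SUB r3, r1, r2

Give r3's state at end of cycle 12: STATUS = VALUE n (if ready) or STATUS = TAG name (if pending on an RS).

STATUS = TAG Add3

c1: issue ADD r0<-Add1 | r0:Add1,r1:1,r2:5,r3:9
c2: issue SUB r3<-Add2 | r0:Add1,r1:1,r2:5,r3:Add2
c3: issue MUL r1<-Mul1 | r0:Add1,r1:Mul1,r2:5,r3:Add2
c4: CDB Add1=11; issue MUL r3<-Mul2 | r0:11,r1:Mul1,r2:5,r3:Mul2
c5: CDB Add2=4; issue SUB r1<-Add1 | r0:11,r1:Add1,r2:5,r3:Mul2
c6: issue SUB r0<-Add2 | r0:Add2,r1:Add1,r2:5,r3:Mul2
c7: issue ADD r2<-Add3 | r0:Add2,r1:Add1,r2:Add3,r3:Mul2
c8: CDB Mul2=55; stall | r0:Add2,r1:Add1,r2:Add3,r3:55
c9: CDB Mul1=44; stall | r0:Add2,r1:Add1,r2:Add3,r3:55
c10: CDB Add3=10; issue SUB r3<-Add3 | r0:Add2,r1:Add1,r2:10,r3:Add3
c11: - | r0:Add2,r1:Add1,r2:10,r3:Add3
c12: CDB Add1=39 | r0:Add2,r1:39,r2:10,r3:Add3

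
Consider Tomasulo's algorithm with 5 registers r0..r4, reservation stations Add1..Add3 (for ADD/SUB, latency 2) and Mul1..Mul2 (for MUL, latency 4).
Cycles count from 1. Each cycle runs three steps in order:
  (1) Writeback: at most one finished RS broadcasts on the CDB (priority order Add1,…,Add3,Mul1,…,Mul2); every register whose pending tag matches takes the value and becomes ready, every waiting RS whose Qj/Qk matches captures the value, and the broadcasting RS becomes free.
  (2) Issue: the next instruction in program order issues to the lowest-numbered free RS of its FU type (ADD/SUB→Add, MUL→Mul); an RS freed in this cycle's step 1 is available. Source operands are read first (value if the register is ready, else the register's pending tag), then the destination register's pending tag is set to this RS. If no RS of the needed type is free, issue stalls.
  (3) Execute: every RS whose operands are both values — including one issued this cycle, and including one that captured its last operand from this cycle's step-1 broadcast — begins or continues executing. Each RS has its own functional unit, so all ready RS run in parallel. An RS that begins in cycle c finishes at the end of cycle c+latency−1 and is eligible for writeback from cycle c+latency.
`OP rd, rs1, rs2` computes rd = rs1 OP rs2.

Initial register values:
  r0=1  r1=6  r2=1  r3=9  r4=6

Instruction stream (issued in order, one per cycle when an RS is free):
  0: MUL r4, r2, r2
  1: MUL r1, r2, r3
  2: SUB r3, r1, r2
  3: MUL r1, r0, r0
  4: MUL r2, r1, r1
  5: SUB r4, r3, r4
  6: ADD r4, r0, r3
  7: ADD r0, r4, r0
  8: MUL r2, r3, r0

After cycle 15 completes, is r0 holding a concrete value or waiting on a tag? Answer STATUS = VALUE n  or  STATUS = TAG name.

cycle 1: issue MUL r4<-Mul1 // r0:1,r1:6,r2:1,r3:9,r4:Mul1
cycle 2: issue MUL r1<-Mul2 // r0:1,r1:Mul2,r2:1,r3:9,r4:Mul1
cycle 3: issue SUB r3<-Add1 // r0:1,r1:Mul2,r2:1,r3:Add1,r4:Mul1
cycle 4: stall // r0:1,r1:Mul2,r2:1,r3:Add1,r4:Mul1
cycle 5: CDB Mul1=1; issue MUL r1<-Mul1 // r0:1,r1:Mul1,r2:1,r3:Add1,r4:1
cycle 6: CDB Mul2=9; issue MUL r2<-Mul2 // r0:1,r1:Mul1,r2:Mul2,r3:Add1,r4:1
cycle 7: issue SUB r4<-Add2 // r0:1,r1:Mul1,r2:Mul2,r3:Add1,r4:Add2
cycle 8: CDB Add1=8; issue ADD r4<-Add1 // r0:1,r1:Mul1,r2:Mul2,r3:8,r4:Add1
cycle 9: CDB Mul1=1; issue ADD r0<-Add3 // r0:Add3,r1:1,r2:Mul2,r3:8,r4:Add1
cycle 10: CDB Add1=9; issue MUL r2<-Mul1 // r0:Add3,r1:1,r2:Mul1,r3:8,r4:9
cycle 11: CDB Add2=7 // r0:Add3,r1:1,r2:Mul1,r3:8,r4:9
cycle 12: CDB Add3=10 // r0:10,r1:1,r2:Mul1,r3:8,r4:9
cycle 13: CDB Mul2=1 // r0:10,r1:1,r2:Mul1,r3:8,r4:9
cycle 14: - // r0:10,r1:1,r2:Mul1,r3:8,r4:9
cycle 15: - // r0:10,r1:1,r2:Mul1,r3:8,r4:9

STATUS = VALUE 10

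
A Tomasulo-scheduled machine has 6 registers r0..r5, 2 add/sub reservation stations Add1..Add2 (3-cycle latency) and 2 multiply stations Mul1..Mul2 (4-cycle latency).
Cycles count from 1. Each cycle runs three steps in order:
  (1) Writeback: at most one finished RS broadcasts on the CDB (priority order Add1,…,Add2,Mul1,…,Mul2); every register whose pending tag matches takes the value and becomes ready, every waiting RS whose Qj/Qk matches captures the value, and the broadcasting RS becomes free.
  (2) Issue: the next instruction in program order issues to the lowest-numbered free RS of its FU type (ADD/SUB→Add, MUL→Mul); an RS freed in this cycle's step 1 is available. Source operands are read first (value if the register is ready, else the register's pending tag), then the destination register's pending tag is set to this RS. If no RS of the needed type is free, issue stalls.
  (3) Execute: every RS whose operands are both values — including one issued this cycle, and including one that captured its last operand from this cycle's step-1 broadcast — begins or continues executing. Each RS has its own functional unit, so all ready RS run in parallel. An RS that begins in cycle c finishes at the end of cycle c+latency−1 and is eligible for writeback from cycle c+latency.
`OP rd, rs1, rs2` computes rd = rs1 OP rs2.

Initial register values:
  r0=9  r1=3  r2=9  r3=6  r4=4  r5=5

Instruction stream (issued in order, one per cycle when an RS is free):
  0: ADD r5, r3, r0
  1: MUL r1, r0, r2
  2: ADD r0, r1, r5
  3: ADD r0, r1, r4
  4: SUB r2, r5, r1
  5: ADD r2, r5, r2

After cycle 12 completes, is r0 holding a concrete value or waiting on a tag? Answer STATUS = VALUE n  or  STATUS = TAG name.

  c1: issue ADD r5<-Add1  regs: r0:9,r1:3,r2:9,r3:6,r4:4,r5:Add1
  c2: issue MUL r1<-Mul1  regs: r0:9,r1:Mul1,r2:9,r3:6,r4:4,r5:Add1
  c3: issue ADD r0<-Add2  regs: r0:Add2,r1:Mul1,r2:9,r3:6,r4:4,r5:Add1
  c4: CDB Add1=15; issue ADD r0<-Add1  regs: r0:Add1,r1:Mul1,r2:9,r3:6,r4:4,r5:15
  c5: stall  regs: r0:Add1,r1:Mul1,r2:9,r3:6,r4:4,r5:15
  c6: CDB Mul1=81; stall  regs: r0:Add1,r1:81,r2:9,r3:6,r4:4,r5:15
  c7: stall  regs: r0:Add1,r1:81,r2:9,r3:6,r4:4,r5:15
  c8: stall  regs: r0:Add1,r1:81,r2:9,r3:6,r4:4,r5:15
  c9: CDB Add1=85; issue SUB r2<-Add1  regs: r0:85,r1:81,r2:Add1,r3:6,r4:4,r5:15
  c10: CDB Add2=96; issue ADD r2<-Add2  regs: r0:85,r1:81,r2:Add2,r3:6,r4:4,r5:15
  c11: -  regs: r0:85,r1:81,r2:Add2,r3:6,r4:4,r5:15
  c12: CDB Add1=-66  regs: r0:85,r1:81,r2:Add2,r3:6,r4:4,r5:15

STATUS = VALUE 85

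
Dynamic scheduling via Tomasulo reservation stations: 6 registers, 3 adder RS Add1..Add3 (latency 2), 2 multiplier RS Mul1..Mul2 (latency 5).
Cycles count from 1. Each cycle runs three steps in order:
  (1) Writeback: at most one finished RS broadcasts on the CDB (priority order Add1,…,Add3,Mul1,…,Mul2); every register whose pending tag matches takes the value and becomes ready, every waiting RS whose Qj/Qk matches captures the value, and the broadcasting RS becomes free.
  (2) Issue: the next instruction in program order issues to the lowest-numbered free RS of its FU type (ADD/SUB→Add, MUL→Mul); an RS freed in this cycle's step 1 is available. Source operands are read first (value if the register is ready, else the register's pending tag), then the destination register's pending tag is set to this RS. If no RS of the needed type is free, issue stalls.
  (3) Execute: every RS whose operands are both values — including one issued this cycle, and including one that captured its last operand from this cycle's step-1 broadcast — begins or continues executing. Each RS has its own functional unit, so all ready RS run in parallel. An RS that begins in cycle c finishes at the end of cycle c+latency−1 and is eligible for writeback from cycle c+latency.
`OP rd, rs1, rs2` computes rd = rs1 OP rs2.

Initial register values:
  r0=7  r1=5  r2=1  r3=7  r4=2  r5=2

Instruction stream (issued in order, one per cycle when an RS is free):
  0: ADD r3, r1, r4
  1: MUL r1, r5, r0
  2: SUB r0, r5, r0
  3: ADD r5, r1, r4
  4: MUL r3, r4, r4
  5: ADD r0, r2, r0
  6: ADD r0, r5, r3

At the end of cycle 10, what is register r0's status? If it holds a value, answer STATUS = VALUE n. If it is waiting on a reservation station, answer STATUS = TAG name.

STATUS = TAG Add3

c1: issue ADD r3<-Add1 | r0:7,r1:5,r2:1,r3:Add1,r4:2,r5:2
c2: issue MUL r1<-Mul1 | r0:7,r1:Mul1,r2:1,r3:Add1,r4:2,r5:2
c3: CDB Add1=7; issue SUB r0<-Add1 | r0:Add1,r1:Mul1,r2:1,r3:7,r4:2,r5:2
c4: issue ADD r5<-Add2 | r0:Add1,r1:Mul1,r2:1,r3:7,r4:2,r5:Add2
c5: CDB Add1=-5; issue MUL r3<-Mul2 | r0:-5,r1:Mul1,r2:1,r3:Mul2,r4:2,r5:Add2
c6: issue ADD r0<-Add1 | r0:Add1,r1:Mul1,r2:1,r3:Mul2,r4:2,r5:Add2
c7: CDB Mul1=14; issue ADD r0<-Add3 | r0:Add3,r1:14,r2:1,r3:Mul2,r4:2,r5:Add2
c8: CDB Add1=-4 | r0:Add3,r1:14,r2:1,r3:Mul2,r4:2,r5:Add2
c9: CDB Add2=16 | r0:Add3,r1:14,r2:1,r3:Mul2,r4:2,r5:16
c10: CDB Mul2=4 | r0:Add3,r1:14,r2:1,r3:4,r4:2,r5:16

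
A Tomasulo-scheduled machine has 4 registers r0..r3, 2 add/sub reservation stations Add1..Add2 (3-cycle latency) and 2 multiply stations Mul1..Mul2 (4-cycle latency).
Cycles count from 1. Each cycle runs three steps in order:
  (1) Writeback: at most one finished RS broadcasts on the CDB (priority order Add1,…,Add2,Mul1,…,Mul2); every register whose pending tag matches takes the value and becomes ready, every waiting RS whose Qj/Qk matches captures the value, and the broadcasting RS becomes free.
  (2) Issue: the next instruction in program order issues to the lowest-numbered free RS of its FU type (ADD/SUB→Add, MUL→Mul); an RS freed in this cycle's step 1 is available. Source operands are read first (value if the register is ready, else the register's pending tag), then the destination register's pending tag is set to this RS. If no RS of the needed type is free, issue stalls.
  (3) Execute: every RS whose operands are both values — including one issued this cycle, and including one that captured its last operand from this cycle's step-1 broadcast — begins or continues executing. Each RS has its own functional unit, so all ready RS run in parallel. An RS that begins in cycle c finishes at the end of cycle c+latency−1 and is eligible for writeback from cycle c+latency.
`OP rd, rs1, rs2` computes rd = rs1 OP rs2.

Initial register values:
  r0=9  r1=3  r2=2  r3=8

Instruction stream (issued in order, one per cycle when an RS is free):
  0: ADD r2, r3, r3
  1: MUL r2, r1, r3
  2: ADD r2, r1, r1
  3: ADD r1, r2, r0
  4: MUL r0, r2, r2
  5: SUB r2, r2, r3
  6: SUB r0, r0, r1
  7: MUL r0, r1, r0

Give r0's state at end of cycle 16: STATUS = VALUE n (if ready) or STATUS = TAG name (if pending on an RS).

STATUS = TAG Mul1

cycle 1: issue ADD r2<-Add1 // r0:9,r1:3,r2:Add1,r3:8
cycle 2: issue MUL r2<-Mul1 // r0:9,r1:3,r2:Mul1,r3:8
cycle 3: issue ADD r2<-Add2 // r0:9,r1:3,r2:Add2,r3:8
cycle 4: CDB Add1=16; issue ADD r1<-Add1 // r0:9,r1:Add1,r2:Add2,r3:8
cycle 5: issue MUL r0<-Mul2 // r0:Mul2,r1:Add1,r2:Add2,r3:8
cycle 6: CDB Add2=6; issue SUB r2<-Add2 // r0:Mul2,r1:Add1,r2:Add2,r3:8
cycle 7: CDB Mul1=24; stall // r0:Mul2,r1:Add1,r2:Add2,r3:8
cycle 8: stall // r0:Mul2,r1:Add1,r2:Add2,r3:8
cycle 9: CDB Add1=15; issue SUB r0<-Add1 // r0:Add1,r1:15,r2:Add2,r3:8
cycle 10: CDB Add2=-2; issue MUL r0<-Mul1 // r0:Mul1,r1:15,r2:-2,r3:8
cycle 11: CDB Mul2=36 // r0:Mul1,r1:15,r2:-2,r3:8
cycle 12: - // r0:Mul1,r1:15,r2:-2,r3:8
cycle 13: - // r0:Mul1,r1:15,r2:-2,r3:8
cycle 14: CDB Add1=21 // r0:Mul1,r1:15,r2:-2,r3:8
cycle 15: - // r0:Mul1,r1:15,r2:-2,r3:8
cycle 16: - // r0:Mul1,r1:15,r2:-2,r3:8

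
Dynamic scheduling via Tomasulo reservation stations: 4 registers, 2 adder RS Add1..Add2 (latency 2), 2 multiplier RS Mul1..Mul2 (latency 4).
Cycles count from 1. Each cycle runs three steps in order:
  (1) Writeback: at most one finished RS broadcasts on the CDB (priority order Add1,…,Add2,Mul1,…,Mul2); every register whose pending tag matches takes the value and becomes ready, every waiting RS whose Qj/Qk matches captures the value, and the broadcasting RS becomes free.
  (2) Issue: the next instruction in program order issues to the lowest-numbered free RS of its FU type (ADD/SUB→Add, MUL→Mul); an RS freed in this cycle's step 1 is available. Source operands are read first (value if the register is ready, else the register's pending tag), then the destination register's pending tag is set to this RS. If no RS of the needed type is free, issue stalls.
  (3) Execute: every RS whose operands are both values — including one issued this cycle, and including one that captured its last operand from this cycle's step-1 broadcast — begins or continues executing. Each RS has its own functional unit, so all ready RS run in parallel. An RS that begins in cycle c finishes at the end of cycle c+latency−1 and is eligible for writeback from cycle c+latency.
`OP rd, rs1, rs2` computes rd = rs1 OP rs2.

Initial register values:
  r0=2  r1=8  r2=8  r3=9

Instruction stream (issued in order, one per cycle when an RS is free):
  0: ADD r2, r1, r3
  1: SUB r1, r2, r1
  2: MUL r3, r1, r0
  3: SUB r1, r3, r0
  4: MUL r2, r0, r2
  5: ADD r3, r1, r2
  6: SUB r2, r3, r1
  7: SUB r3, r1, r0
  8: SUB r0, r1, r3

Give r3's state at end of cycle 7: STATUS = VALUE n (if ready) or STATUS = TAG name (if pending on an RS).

STATUS = TAG Add2

c1: issue ADD r2<-Add1 | r0:2,r1:8,r2:Add1,r3:9
c2: issue SUB r1<-Add2 | r0:2,r1:Add2,r2:Add1,r3:9
c3: CDB Add1=17; issue MUL r3<-Mul1 | r0:2,r1:Add2,r2:17,r3:Mul1
c4: issue SUB r1<-Add1 | r0:2,r1:Add1,r2:17,r3:Mul1
c5: CDB Add2=9; issue MUL r2<-Mul2 | r0:2,r1:Add1,r2:Mul2,r3:Mul1
c6: issue ADD r3<-Add2 | r0:2,r1:Add1,r2:Mul2,r3:Add2
c7: stall | r0:2,r1:Add1,r2:Mul2,r3:Add2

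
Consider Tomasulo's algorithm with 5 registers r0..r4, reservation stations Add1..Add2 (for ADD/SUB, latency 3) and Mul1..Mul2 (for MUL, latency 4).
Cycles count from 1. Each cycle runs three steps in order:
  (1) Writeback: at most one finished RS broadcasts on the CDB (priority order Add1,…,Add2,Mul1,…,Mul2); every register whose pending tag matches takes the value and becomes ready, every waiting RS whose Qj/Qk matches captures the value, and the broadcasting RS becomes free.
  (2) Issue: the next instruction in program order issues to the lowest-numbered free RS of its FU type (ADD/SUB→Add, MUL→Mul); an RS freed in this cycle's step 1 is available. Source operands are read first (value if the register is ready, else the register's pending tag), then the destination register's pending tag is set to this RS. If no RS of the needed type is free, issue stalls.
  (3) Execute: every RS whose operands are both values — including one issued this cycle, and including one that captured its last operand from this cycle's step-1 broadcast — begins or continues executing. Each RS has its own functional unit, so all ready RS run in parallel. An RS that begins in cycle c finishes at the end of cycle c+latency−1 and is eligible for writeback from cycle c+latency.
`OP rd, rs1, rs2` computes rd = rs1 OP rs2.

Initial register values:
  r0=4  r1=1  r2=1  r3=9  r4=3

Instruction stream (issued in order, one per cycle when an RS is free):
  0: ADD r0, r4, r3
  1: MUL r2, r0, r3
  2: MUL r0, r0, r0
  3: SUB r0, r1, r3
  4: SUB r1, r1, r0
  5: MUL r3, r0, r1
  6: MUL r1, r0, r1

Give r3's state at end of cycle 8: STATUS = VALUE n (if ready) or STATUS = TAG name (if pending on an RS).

STATUS = TAG Mul1

cycle 1: issue ADD r0<-Add1 // r0:Add1,r1:1,r2:1,r3:9,r4:3
cycle 2: issue MUL r2<-Mul1 // r0:Add1,r1:1,r2:Mul1,r3:9,r4:3
cycle 3: issue MUL r0<-Mul2 // r0:Mul2,r1:1,r2:Mul1,r3:9,r4:3
cycle 4: CDB Add1=12; issue SUB r0<-Add1 // r0:Add1,r1:1,r2:Mul1,r3:9,r4:3
cycle 5: issue SUB r1<-Add2 // r0:Add1,r1:Add2,r2:Mul1,r3:9,r4:3
cycle 6: stall // r0:Add1,r1:Add2,r2:Mul1,r3:9,r4:3
cycle 7: CDB Add1=-8; stall // r0:-8,r1:Add2,r2:Mul1,r3:9,r4:3
cycle 8: CDB Mul1=108; issue MUL r3<-Mul1 // r0:-8,r1:Add2,r2:108,r3:Mul1,r4:3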